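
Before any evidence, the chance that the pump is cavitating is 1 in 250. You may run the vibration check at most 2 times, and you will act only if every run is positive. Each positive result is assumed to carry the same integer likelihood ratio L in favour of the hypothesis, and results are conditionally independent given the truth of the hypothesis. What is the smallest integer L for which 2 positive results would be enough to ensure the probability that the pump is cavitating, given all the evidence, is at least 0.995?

223

Prior odds = 0.004/0.996 = 1/249.
Target odds = 0.995/0.005 = 199.
Need L² ≥ 199 ÷ (1/249) = 49551.
222² = 49284 < 49551 ≤ 49729 = 223², so L = 223.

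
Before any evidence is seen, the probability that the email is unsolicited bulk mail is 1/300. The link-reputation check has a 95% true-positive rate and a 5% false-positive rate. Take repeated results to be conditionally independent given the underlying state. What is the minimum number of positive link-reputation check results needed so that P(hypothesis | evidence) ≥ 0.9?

3

Prior odds = (1/300)/(299/300) = 1/299.
Likelihood ratio of a positive result = 0.95/0.05 = 19.
Target posterior odds = 0.9/0.1 = 9.
Require 19ⁿ ≥ 9 ÷ (1/299) = 2691.
19² = 361 falls short of 2691 but 19³ = 6859 reaches it, so n = 3.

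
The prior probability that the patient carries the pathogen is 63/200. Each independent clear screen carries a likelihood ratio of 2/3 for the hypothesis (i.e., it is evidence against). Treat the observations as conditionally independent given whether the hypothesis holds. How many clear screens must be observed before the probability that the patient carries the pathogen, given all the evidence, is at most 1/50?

Prior odds: 0.315 ÷ 0.685 = 63/137.
Likelihood ratio per clear screen = 2/3.
Target odds: 0.02 ÷ 0.98 = 1/49.
Require (2/3)ⁿ ≤ 1/49 ÷ (63/137) = 137/3087.
(2/3)⁷ = 128/2187 is still above 137/3087 but (2/3)⁸ = 256/6561 is at or below it, so n = 8.

8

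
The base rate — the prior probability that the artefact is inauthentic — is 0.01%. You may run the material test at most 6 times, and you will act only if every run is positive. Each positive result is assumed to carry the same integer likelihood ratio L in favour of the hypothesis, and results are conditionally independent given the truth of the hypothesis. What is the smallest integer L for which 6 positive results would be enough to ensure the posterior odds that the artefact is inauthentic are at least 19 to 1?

Prior odds = 0.0001/0.9999 = 1/9999.
Target odds = 19.
Need L⁶ ≥ 19 ÷ (1/9999) = 189981.
7⁶ = 117649 < 189981 ≤ 262144 = 8⁶, so L = 8.

8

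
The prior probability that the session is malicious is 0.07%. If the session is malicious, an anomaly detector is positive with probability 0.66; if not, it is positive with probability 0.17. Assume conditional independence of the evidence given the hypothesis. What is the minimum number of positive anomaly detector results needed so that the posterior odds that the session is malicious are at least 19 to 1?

8

Prior odds = 0.0007/0.9993 = 7/9993.
Likelihood ratio of a positive = 0.66/0.17 = 66/17.
Target odds = 19.
Require (66/17)ⁿ ≥ 19 ÷ (7/9993) = 189867/7.
(66/17)⁷ ≈13294.3 falls short of 189867/7 but (66/17)⁸ ≈51613.1 reaches it, so n = 8.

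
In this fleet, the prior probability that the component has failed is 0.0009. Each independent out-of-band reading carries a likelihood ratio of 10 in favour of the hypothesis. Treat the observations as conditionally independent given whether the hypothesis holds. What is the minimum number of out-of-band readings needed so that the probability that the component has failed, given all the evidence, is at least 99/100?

6

Prior odds = 0.0009/0.9991 = 9/9991.
Likelihood ratio per out-of-band reading = 10.
Target posterior odds = 0.99/0.01 = 99.
Need (9/9991) × 10ⁿ ≥ 99, i.e. 10ⁿ ≥ 109901.
10⁵ = 100000 falls short of 109901 but 10⁶ = 1000000 reaches it, so n = 6.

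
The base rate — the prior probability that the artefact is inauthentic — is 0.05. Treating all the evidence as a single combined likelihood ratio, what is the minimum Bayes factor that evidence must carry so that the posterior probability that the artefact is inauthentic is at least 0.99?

1881

Prior odds = 0.05/0.95 = 1/19.
Target odds = 0.99/0.01 = 99.
Required Bayes factor = 99 ÷ (1/19) = 1881.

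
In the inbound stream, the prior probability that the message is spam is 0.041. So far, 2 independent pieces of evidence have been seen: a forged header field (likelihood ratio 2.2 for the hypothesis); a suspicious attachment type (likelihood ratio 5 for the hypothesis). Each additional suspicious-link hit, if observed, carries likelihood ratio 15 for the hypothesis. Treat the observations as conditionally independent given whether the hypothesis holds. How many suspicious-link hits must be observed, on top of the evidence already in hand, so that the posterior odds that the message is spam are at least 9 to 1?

2

Prior odds = 0.041/0.959 = 41/959.
Combined Bayes factor of the evidence already in hand = 2.2 × 5 = 11.
Odds after that evidence = (41/959) × 11 = 451/959.
Target odds = 9.
Need 15ⁿ ≥ 9 ÷ (451/959) = 8631/451.
15¹ = 15 falls short of 8631/451 but 15² = 225 reaches it, so n = 2.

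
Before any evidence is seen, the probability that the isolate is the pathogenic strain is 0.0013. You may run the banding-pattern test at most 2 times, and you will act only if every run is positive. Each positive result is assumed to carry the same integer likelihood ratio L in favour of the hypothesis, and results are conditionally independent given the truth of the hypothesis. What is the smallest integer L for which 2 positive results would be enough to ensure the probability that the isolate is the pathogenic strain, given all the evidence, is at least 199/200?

Prior odds = 0.0013/0.9987 = 13/9987.
Target odds = 0.995/0.005 = 199.
Need L² ≥ 199 ÷ (13/9987) = 1987413/13.
390² = 152100 < 1987413/13 ≤ 152881 = 391², so L = 391.

391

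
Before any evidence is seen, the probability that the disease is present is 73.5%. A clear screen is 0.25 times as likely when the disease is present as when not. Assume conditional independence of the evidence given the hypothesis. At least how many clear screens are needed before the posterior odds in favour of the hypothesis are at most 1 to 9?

3

Prior odds = 0.735/0.265 = 147/53.
Likelihood ratio per clear screen = 0.25.
Target odds = 1/9.
Need (147/53) × 0.25ⁿ ≤ 1/9, i.e. 0.25ⁿ ≤ 53/1323.
0.25² = 0.0625 is still above 53/1323 but 0.25³ = 0.015625 is at or below it, so n = 3.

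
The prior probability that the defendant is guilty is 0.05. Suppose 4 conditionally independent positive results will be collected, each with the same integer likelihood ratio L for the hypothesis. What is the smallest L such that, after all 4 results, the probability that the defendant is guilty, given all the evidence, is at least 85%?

Prior odds = 0.05/0.95 = 1/19.
Target odds = 0.85/0.15 = 17/3.
Need L⁴ ≥ 17/3 ÷ (1/19) = 323/3.
3⁴ = 81 < 323/3 ≤ 256 = 4⁴, so L = 4.

4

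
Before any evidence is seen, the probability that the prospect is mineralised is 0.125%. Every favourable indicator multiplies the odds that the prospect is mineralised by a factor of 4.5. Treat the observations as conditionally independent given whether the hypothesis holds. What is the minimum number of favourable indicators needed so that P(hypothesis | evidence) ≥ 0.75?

Prior odds: 0.00125 ÷ 0.99875 = 1/799.
Likelihood ratio per favourable indicator = 4.5.
Target posterior odds = 0.75/0.25 = 3.
Need (1/799) × 4.5ⁿ ≥ 3, i.e. 4.5ⁿ ≥ 2397.
4.5⁵ = 1845.28125 falls short of 2397 but 4.5⁶ = 8303.765625 reaches it, so n = 6.

6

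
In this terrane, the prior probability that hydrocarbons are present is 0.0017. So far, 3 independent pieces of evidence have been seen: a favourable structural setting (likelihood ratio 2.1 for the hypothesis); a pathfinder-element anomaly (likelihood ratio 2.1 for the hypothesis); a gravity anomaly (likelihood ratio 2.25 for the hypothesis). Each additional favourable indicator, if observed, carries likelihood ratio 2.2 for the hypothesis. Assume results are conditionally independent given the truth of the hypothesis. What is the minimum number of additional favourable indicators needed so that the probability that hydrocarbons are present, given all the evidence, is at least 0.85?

8

Prior odds = 0.0017/0.9983 = 17/9983.
Combined Bayes factor of the evidence already in hand = 2.1 × 2.1 × 2.25 = 9.9225.
Odds after that evidence = (17/9983) × 9.9225 = 67473/3993200.
Target odds = 0.85/0.15 = 17/3.
Need 2.2ⁿ ≥ 17/3 ÷ (67473/3993200) = 3993200/11907.
2.2⁷ = 19487171/78125 falls short of 3993200/11907 but 2.2⁸ = 214358881/390625 reaches it, so n = 8.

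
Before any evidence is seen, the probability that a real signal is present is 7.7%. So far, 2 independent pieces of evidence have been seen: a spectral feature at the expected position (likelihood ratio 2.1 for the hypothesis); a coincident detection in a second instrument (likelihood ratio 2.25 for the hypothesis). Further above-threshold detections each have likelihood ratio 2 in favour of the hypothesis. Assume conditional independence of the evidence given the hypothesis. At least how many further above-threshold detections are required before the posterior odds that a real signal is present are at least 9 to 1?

Prior odds = 0.077/0.923 = 77/923.
Combined Bayes factor of the evidence already in hand = 2.1 × 2.25 = 4.725.
Odds after that evidence = (77/923) × 4.725 = 14553/36920.
Target odds = 9.
Need 2ⁿ ≥ 9 ÷ (14553/36920) = 36920/1617.
2⁴ = 16 falls short of 36920/1617 but 2⁵ = 32 reaches it, so n = 5.

5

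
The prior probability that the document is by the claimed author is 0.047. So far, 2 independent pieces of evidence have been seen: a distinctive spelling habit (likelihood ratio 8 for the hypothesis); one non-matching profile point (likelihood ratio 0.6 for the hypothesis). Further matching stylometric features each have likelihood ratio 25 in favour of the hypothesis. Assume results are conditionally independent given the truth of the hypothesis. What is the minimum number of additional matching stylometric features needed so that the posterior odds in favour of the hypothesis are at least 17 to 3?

Prior odds = 0.047/0.953 = 47/953.
Combined Bayes factor of the evidence already in hand = 8 × 0.6 = 4.8.
Odds after that evidence = (47/953) × 4.8 = 1128/4765.
Target odds = 17/3.
Need 25ⁿ ≥ 17/3 ÷ (1128/4765) = 81005/3384.
25¹ = 25, which meets the required 81005/3384; so n = 1.

1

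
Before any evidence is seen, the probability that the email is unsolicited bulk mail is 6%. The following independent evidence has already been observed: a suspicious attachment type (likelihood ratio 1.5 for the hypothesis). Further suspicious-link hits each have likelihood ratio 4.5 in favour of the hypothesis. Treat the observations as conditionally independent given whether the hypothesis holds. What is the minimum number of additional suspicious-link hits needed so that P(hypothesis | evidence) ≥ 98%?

5

Prior odds = 0.06/0.94 = 3/47.
Bayes factor of the evidence already in hand = 1.5.
Odds after that evidence = (3/47) × 1.5 = 9/94.
Target odds = 0.98/0.02 = 49.
Need 4.5ⁿ ≥ 49 ÷ (9/94) = 4606/9.
4.5⁴ = 410.0625 falls short of 4606/9 but 4.5⁵ = 1845.28125 reaches it, so n = 5.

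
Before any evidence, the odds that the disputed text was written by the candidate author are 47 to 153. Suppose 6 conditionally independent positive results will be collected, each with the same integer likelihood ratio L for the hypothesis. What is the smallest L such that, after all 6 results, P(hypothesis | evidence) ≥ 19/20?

Prior odds = 47/153.
Target odds = 0.95/0.05 = 19.
Need L⁶ ≥ 19 ÷ (47/153) = 2907/47.
1⁶ = 1 < 2907/47 ≤ 64 = 2⁶, so L = 2.

2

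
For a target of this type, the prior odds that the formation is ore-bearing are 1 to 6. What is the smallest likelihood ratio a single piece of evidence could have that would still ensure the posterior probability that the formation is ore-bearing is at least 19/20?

114

Prior odds = 1/6.
Target odds = 0.95/0.05 = 19.
Required Bayes factor = 19 ÷ (1/6) = 114.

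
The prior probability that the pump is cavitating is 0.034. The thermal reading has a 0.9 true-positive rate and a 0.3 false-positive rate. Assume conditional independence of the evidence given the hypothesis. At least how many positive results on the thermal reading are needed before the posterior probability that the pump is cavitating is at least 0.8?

5

Prior odds: 0.034 ÷ 0.966 = 17/483.
Likelihood ratio of a positive result = 0.9/0.3 = 3.
Target posterior odds = 0.8/0.2 = 4.
Require 3ⁿ ≥ 4 ÷ (17/483) = 1932/17.
3⁴ = 81 falls short of 1932/17 but 3⁵ = 243 reaches it, so n = 5.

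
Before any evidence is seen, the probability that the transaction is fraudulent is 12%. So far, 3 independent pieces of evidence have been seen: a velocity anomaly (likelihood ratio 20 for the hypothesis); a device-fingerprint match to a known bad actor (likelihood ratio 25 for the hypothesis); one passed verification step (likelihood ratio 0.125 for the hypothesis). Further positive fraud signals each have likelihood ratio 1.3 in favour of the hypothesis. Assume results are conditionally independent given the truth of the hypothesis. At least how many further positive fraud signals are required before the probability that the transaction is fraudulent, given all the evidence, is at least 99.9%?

19

Prior odds = 0.12/0.88 = 3/22.
Combined Bayes factor of the evidence already in hand = 20 × 25 × 0.125 = 62.5.
Odds after that evidence = (3/22) × 62.5 = 375/44.
Target odds = 0.999/0.001 = 999.
Need 1.3ⁿ ≥ 999 ÷ (375/44) = 117.216.
1.3¹⁸ ≈112.455 falls short of 117.216 but 1.3¹⁹ ≈146.192 reaches it, so n = 19.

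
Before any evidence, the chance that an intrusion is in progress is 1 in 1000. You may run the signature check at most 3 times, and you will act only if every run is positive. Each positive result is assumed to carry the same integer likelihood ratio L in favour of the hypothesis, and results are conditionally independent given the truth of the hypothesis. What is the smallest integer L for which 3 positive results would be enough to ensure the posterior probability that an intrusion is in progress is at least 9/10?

Prior odds = 0.001/0.999 = 1/999.
Target odds = 0.9/0.1 = 9.
Need L³ ≥ 9 ÷ (1/999) = 8991.
20³ = 8000 < 8991 ≤ 9261 = 21³, so L = 21.

21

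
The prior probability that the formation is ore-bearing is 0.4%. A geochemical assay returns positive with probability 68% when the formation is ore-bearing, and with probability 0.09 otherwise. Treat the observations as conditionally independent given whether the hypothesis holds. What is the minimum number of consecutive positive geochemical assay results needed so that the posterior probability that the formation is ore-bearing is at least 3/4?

Prior odds: 0.004 ÷ 0.996 = 1/249.
Likelihood ratio of a positive result = 0.68/0.09 = 68/9.
Target odds: 0.75 ÷ 0.25 = 3.
Need (1/249) × (68/9)ⁿ ≥ 3, i.e. (68/9)ⁿ ≥ 747.
(68/9)³ = 314432/729 falls short of 747 but (68/9)⁴ = 21381376/6561 reaches it, so n = 4.

4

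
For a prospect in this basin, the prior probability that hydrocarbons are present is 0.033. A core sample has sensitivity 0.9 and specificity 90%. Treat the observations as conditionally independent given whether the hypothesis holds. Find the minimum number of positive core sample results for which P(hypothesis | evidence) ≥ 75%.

3

Prior odds: 0.033 ÷ 0.967 = 33/967.
False-positive rate = 1 − 0.9 = 0.1; likelihood ratio of a positive = 0.9/0.1 = 9.
Target odds: 0.75 ÷ 0.25 = 3.
Need (33/967) × 9ⁿ ≥ 3, i.e. 9ⁿ ≥ 967/11.
9² = 81 falls short of 967/11 but 9³ = 729 reaches it, so n = 3.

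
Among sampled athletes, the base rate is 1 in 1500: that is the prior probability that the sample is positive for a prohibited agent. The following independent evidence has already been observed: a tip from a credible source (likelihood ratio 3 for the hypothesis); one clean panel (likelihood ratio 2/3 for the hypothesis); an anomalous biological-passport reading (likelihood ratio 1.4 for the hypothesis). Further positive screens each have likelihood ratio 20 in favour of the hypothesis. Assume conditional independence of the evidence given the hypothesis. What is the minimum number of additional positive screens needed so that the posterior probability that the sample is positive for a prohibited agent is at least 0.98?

4

Prior odds = (1/1500)/(1499/1500) = 1/1499.
Combined Bayes factor of the evidence already in hand = 3 × (2/3) × 1.4 = 2.8.
Odds after that evidence = (1/1499) × 2.8 = 14/7495.
Target odds = 0.98/0.02 = 49.
Need 20ⁿ ≥ 49 ÷ (14/7495) = 26232.5.
20³ = 8000 falls short of 26232.5 but 20⁴ = 160000 reaches it, so n = 4.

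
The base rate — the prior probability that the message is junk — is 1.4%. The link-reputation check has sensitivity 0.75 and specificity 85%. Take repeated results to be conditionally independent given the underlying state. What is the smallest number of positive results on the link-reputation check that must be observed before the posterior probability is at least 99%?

Prior odds: 0.014 ÷ 0.986 = 7/493.
False-positive rate = 1 − 0.85 = 0.15; likelihood ratio of a positive = 0.75/0.15 = 5.
Target posterior odds = 0.99/0.01 = 99.
Require 5ⁿ ≥ 99 ÷ (7/493) = 48807/7.
5⁵ = 3125 falls short of 48807/7 but 5⁶ = 15625 reaches it, so n = 6.

6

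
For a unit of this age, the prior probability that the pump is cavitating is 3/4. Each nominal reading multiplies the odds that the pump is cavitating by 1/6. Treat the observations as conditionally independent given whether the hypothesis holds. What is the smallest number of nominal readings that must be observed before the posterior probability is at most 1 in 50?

Prior odds = 0.75/0.25 = 3.
Likelihood ratio per nominal reading = 1/6.
Target odds: 0.02 ÷ 0.98 = 1/49.
Require (1/6)ⁿ ≤ 1/49 ÷ 3 = 1/147.
(1/6)² = 1/36 is still above 1/147 but (1/6)³ = 1/216 is at or below it, so n = 3.

3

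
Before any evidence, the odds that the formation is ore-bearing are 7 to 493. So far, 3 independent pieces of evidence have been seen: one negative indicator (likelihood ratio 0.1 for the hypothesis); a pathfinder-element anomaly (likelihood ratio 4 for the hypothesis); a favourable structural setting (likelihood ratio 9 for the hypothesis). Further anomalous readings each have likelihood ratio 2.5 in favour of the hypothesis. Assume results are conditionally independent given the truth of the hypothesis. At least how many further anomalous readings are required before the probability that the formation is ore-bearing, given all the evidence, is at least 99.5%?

Prior odds = 7/493.
Combined Bayes factor of the evidence already in hand = 0.1 × 4 × 9 = 3.6.
Odds after that evidence = (7/493) × 3.6 = 126/2465.
Target odds = 0.995/0.005 = 199.
Need 2.5ⁿ ≥ 199 ÷ (126/2465) = 490535/126.
2.5⁹ = 1953125/512 falls short of 490535/126 but 2.5¹⁰ = 9765625/1024 reaches it, so n = 10.

10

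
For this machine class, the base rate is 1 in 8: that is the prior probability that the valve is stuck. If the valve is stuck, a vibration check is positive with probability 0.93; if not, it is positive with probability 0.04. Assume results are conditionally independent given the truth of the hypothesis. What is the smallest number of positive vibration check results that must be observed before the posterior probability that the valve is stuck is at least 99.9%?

Prior odds = 0.125/0.875 = 1/7.
Likelihood ratio of a positive = 0.93/0.04 = 23.25.
Target odds: 0.999 ÷ 0.001 = 999.
Require 23.25ⁿ ≥ 999 ÷ (1/7) = 6993.
23.25² = 540.5625 falls short of 6993 but 23.25³ = 804357/64 reaches it, so n = 3.

3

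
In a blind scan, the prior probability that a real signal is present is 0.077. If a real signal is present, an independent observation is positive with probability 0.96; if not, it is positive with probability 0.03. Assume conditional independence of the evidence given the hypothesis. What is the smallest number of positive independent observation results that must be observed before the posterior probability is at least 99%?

Prior odds = 0.077/0.923 = 77/923.
Likelihood ratio of a positive = 0.96/0.03 = 32.
Target posterior odds = 0.99/0.01 = 99.
Require 32ⁿ ≥ 99 ÷ (77/923) = 8307/7.
32² = 1024 falls short of 8307/7 but 32³ = 32768 reaches it, so n = 3.

3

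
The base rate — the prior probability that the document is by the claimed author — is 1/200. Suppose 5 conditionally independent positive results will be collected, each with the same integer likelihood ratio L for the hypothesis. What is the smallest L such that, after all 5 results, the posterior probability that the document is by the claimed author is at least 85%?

Prior odds = 0.005/0.995 = 1/199.
Target odds = 0.85/0.15 = 17/3.
Need L⁵ ≥ 17/3 ÷ (1/199) = 3383/3.
4⁵ = 1024 < 3383/3 ≤ 3125 = 5⁵, so L = 5.

5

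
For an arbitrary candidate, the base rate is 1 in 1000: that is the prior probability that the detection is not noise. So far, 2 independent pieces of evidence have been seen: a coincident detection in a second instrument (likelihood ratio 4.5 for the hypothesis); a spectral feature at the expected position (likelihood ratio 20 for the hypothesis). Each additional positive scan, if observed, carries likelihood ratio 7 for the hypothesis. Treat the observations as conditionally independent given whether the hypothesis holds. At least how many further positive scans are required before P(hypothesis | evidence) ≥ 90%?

3

Prior odds = 0.001/0.999 = 1/999.
Combined Bayes factor of the evidence already in hand = 4.5 × 20 = 90.
Odds after that evidence = (1/999) × 90 = 10/111.
Target odds = 0.9/0.1 = 9.
Need 7ⁿ ≥ 9 ÷ (10/111) = 99.9.
7² = 49 falls short of 99.9 but 7³ = 343 reaches it, so n = 3.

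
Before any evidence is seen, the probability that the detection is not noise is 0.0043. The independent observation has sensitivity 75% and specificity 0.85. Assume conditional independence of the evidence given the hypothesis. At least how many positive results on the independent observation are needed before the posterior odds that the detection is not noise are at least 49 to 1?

6

Prior odds: 0.0043 ÷ 0.9957 = 43/9957.
False-positive rate = 1 − 0.85 = 0.15; likelihood ratio of a positive = 0.75/0.15 = 5.
Target odds = 49.
Require 5ⁿ ≥ 49 ÷ (43/9957) = 487893/43.
5⁵ = 3125 falls short of 487893/43 but 5⁶ = 15625 reaches it, so n = 6.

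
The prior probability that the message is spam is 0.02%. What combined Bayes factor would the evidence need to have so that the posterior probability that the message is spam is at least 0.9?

44991

Prior odds = 0.0002/0.9998 = 1/4999.
Target odds = 0.9/0.1 = 9.
Required Bayes factor = 9 ÷ (1/4999) = 44991.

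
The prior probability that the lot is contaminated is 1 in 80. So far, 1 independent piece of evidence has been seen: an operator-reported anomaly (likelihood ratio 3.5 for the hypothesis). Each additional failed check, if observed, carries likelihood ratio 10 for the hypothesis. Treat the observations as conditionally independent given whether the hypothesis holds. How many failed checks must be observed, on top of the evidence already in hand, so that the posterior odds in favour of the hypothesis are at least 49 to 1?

Prior odds = 0.0125/0.9875 = 1/79.
Bayes factor of the evidence already in hand = 3.5.
Odds after that evidence = (1/79) × 3.5 = 7/158.
Target odds = 49.
Need 10ⁿ ≥ 49 ÷ (7/158) = 1106.
10³ = 1000 falls short of 1106 but 10⁴ = 10000 reaches it, so n = 4.

4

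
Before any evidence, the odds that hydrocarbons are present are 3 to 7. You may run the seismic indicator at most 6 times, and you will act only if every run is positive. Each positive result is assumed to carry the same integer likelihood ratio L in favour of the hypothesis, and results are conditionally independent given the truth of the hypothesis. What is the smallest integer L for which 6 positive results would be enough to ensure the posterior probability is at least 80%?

2

Prior odds = 3/7.
Target odds = 0.8/0.2 = 4.
Need L⁶ ≥ 4 ÷ (3/7) = 28/3.
1⁶ = 1 < 28/3 ≤ 64 = 2⁶, so L = 2.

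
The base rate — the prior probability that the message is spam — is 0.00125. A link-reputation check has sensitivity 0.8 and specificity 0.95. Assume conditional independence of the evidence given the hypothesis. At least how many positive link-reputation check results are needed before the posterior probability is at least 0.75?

3

Prior odds: 0.00125 ÷ 0.99875 = 1/799.
False-positive rate = 1 − 0.95 = 0.05; likelihood ratio of a positive = 0.8/0.05 = 16.
Target posterior odds = 0.75/0.25 = 3.
Require 16ⁿ ≥ 3 ÷ (1/799) = 2397.
16² = 256 falls short of 2397 but 16³ = 4096 reaches it, so n = 3.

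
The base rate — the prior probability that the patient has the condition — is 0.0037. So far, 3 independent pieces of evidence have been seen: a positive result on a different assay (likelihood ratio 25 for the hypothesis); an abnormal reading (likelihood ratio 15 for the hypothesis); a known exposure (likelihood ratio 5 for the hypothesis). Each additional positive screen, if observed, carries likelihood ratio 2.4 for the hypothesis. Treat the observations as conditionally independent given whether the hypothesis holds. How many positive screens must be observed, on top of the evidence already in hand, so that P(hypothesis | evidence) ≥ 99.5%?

4

Prior odds = 0.0037/0.9963 = 37/9963.
Combined Bayes factor of the evidence already in hand = 25 × 15 × 5 = 1875.
Odds after that evidence = (37/9963) × 1875 = 23125/3321.
Target odds = 0.995/0.005 = 199.
Need 2.4ⁿ ≥ 199 ÷ (23125/3321) = 660879/23125.
2.4³ = 13.824 falls short of 660879/23125 but 2.4⁴ = 33.1776 reaches it, so n = 4.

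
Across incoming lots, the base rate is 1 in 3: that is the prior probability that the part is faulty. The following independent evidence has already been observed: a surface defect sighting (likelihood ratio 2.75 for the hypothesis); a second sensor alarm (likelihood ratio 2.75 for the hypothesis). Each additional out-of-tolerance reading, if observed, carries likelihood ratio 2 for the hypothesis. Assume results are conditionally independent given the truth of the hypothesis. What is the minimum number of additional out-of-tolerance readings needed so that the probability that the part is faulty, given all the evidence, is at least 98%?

Prior odds = (1/3)/(2/3) = 0.5.
Combined Bayes factor of the evidence already in hand = 2.75 × 2.75 = 7.5625.
Odds after that evidence = 0.5 × 7.5625 = 3.78125.
Target odds = 0.98/0.02 = 49.
Need 2ⁿ ≥ 49 ÷ 3.78125 = 1568/121.
2³ = 8 falls short of 1568/121 but 2⁴ = 16 reaches it, so n = 4.

4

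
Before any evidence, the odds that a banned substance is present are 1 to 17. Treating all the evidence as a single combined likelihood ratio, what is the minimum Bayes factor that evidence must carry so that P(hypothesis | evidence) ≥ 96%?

Prior odds = 1/17.
Target odds = 0.96/0.04 = 24.
Required Bayes factor = 24 ÷ (1/17) = 408.

408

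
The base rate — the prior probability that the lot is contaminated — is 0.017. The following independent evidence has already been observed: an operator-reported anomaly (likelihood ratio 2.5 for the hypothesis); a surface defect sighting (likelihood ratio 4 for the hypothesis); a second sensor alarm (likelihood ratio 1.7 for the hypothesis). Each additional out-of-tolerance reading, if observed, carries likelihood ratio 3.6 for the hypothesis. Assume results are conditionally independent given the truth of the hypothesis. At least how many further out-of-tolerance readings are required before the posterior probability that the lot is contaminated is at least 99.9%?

Prior odds = 0.017/0.983 = 17/983.
Combined Bayes factor of the evidence already in hand = 2.5 × 4 × 1.7 = 17.
Odds after that evidence = (17/983) × 17 = 289/983.
Target odds = 0.999/0.001 = 999.
Need 3.6ⁿ ≥ 999 ÷ (289/983) = 982017/289.
3.6⁶ = 34012224/15625 falls short of 982017/289 but 3.6⁷ = 612220032/78125 reaches it, so n = 7.

7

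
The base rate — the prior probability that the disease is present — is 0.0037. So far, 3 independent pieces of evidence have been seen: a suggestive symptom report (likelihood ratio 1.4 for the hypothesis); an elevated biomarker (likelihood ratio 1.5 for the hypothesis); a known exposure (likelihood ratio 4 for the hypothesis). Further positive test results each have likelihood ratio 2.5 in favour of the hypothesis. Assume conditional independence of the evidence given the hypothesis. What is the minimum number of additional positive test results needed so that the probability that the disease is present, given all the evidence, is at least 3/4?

5

Prior odds = 0.0037/0.9963 = 37/9963.
Combined Bayes factor of the evidence already in hand = 1.4 × 1.5 × 4 = 8.4.
Odds after that evidence = (37/9963) × 8.4 = 518/16605.
Target odds = 0.75/0.25 = 3.
Need 2.5ⁿ ≥ 3 ÷ (518/16605) = 49815/518.
2.5⁴ = 39.0625 falls short of 49815/518 but 2.5⁵ = 97.65625 reaches it, so n = 5.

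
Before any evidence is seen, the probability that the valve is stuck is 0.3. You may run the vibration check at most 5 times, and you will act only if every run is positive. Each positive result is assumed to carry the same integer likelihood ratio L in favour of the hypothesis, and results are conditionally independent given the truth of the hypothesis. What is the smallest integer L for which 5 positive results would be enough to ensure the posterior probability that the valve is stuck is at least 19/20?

3

Prior odds = 0.3/0.7 = 3/7.
Target odds = 0.95/0.05 = 19.
Need L⁵ ≥ 19 ÷ (3/7) = 133/3.
2⁵ = 32 < 133/3 ≤ 243 = 3⁵, so L = 3.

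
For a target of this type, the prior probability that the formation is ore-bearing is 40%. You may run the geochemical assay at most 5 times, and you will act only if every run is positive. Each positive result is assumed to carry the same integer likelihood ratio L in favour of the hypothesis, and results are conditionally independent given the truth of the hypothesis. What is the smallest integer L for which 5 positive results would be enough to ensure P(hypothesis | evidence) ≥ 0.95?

Prior odds = 0.4/0.6 = 2/3.
Target odds = 0.95/0.05 = 19.
Need L⁵ ≥ 19 ÷ (2/3) = 28.5.
1⁵ = 1 < 28.5 ≤ 32 = 2⁵, so L = 2.

2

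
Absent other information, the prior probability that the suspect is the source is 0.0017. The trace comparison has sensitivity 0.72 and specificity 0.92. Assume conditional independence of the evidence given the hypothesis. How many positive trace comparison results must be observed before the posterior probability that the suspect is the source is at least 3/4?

4

Prior odds: 0.0017 ÷ 0.9983 = 17/9983.
False-positive rate = 1 − 0.92 = 0.08; likelihood ratio of a positive = 0.72/0.08 = 9.
Target posterior odds = 0.75/0.25 = 3.
Need (17/9983) × 9ⁿ ≥ 3, i.e. 9ⁿ ≥ 29949/17.
9³ = 729 falls short of 29949/17 but 9⁴ = 6561 reaches it, so n = 4.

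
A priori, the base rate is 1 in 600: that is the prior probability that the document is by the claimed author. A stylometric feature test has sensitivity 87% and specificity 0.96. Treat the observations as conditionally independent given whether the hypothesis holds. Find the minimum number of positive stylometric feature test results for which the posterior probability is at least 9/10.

Prior odds: (1/600) ÷ (599/600) = 1/599.
False-positive rate = 1 − 0.96 = 0.04; likelihood ratio of a positive = 0.87/0.04 = 21.75.
Target odds: 0.9 ÷ 0.1 = 9.
Require 21.75ⁿ ≥ 9 ÷ (1/599) = 5391.
21.75² = 473.0625 falls short of 5391 but 21.75³ = 658503/64 reaches it, so n = 3.

3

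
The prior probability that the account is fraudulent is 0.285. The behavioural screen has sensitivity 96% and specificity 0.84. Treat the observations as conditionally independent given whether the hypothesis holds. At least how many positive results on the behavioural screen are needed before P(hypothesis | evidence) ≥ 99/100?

4

Prior odds: 0.285 ÷ 0.715 = 57/143.
False-positive rate = 1 − 0.84 = 0.16; likelihood ratio of a positive = 0.96/0.16 = 6.
Target posterior odds = 0.99/0.01 = 99.
Need (57/143) × 6ⁿ ≥ 99, i.e. 6ⁿ ≥ 4719/19.
6³ = 216 falls short of 4719/19 but 6⁴ = 1296 reaches it, so n = 4.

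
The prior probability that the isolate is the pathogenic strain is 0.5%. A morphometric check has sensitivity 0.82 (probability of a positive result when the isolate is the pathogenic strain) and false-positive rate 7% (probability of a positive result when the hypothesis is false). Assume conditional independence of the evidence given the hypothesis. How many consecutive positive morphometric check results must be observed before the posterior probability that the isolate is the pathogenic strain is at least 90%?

4

Prior odds: 0.005 ÷ 0.995 = 1/199.
Likelihood ratio of a positive result = 0.82/0.07 = 82/7.
Target odds: 0.9 ÷ 0.1 = 9.
Need (1/199) × (82/7)ⁿ ≥ 9, i.e. (82/7)ⁿ ≥ 1791.
(82/7)³ = 551368/343 falls short of 1791 but (82/7)⁴ = 45212176/2401 reaches it, so n = 4.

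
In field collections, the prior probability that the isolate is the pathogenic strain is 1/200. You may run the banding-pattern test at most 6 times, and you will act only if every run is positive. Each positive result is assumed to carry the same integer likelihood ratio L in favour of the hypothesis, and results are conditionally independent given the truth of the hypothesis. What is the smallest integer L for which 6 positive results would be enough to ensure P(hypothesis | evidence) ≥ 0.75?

Prior odds = 0.005/0.995 = 1/199.
Target odds = 0.75/0.25 = 3.
Need L⁶ ≥ 3 ÷ (1/199) = 597.
2⁶ = 64 < 597 ≤ 729 = 3⁶, so L = 3.

3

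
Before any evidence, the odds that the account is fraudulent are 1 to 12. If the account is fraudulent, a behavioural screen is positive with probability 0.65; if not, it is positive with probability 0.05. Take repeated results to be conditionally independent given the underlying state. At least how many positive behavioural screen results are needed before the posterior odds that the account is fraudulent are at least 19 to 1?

Prior odds = 1/12.
Likelihood ratio of a positive = 0.65/0.05 = 13.
Target odds = 19.
Need (1/12) × 13ⁿ ≥ 19, i.e. 13ⁿ ≥ 228.
13² = 169 falls short of 228 but 13³ = 2197 reaches it, so n = 3.

3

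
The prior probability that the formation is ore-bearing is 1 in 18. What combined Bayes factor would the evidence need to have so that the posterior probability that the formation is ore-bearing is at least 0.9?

Prior odds = (1/18)/(17/18) = 1/17.
Target odds = 0.9/0.1 = 9.
Required Bayes factor = 9 ÷ (1/17) = 153.

153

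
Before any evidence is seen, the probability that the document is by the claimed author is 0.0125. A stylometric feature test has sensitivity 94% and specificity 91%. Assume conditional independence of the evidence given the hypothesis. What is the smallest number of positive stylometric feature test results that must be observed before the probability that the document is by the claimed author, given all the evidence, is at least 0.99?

4

Prior odds = 0.0125/0.9875 = 1/79.
False-positive rate = 1 − 0.91 = 0.09; likelihood ratio of a positive = 0.94/0.09 = 94/9.
Target posterior odds = 0.99/0.01 = 99.
Need (1/79) × (94/9)ⁿ ≥ 99, i.e. (94/9)ⁿ ≥ 7821.
(94/9)³ = 830584/729 falls short of 7821 but (94/9)⁴ = 78074896/6561 reaches it, so n = 4.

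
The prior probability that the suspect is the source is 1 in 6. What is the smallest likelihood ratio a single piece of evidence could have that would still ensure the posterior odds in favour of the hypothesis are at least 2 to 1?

Prior odds = (1/6)/(5/6) = 0.2.
Target odds = 2.
Required Bayes factor = 2 ÷ 0.2 = 10.

10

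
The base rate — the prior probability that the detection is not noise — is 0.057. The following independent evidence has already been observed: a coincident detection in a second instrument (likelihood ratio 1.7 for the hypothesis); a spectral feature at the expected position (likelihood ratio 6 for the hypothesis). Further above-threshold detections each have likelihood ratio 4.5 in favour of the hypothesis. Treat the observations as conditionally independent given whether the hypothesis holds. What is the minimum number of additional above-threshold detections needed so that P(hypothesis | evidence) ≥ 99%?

Prior odds = 0.057/0.943 = 57/943.
Combined Bayes factor of the evidence already in hand = 1.7 × 6 = 10.2.
Odds after that evidence = (57/943) × 10.2 = 2907/4715.
Target odds = 0.99/0.01 = 99.
Need 4.5ⁿ ≥ 99 ÷ (2907/4715) = 51865/323.
4.5³ = 91.125 falls short of 51865/323 but 4.5⁴ = 410.0625 reaches it, so n = 4.

4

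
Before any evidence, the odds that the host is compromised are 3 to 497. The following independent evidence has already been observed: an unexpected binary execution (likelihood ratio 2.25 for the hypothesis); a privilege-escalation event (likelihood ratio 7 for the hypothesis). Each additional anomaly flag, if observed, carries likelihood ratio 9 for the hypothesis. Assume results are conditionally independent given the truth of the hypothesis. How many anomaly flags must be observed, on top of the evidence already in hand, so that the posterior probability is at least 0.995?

Prior odds = 3/497.
Combined Bayes factor of the evidence already in hand = 2.25 × 7 = 15.75.
Odds after that evidence = (3/497) × 15.75 = 27/284.
Target odds = 0.995/0.005 = 199.
Need 9ⁿ ≥ 199 ÷ (27/284) = 56516/27.
9³ = 729 falls short of 56516/27 but 9⁴ = 6561 reaches it, so n = 4.

4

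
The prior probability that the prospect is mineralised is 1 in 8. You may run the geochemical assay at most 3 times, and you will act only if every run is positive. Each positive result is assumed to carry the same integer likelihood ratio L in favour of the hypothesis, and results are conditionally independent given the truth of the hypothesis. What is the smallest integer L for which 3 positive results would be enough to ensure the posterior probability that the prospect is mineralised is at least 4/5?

4

Prior odds = 0.125/0.875 = 1/7.
Target odds = 0.8/0.2 = 4.
Need L³ ≥ 4 ÷ (1/7) = 28.
3³ = 27 < 28 ≤ 64 = 4³, so L = 4.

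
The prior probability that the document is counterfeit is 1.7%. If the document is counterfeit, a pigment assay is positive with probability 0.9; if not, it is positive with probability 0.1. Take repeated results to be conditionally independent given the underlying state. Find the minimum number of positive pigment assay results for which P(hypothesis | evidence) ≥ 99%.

Prior odds: 0.017 ÷ 0.983 = 17/983.
Likelihood ratio of a positive = 0.9/0.1 = 9.
Target posterior odds = 0.99/0.01 = 99.
Require 9ⁿ ≥ 99 ÷ (17/983) = 97317/17.
9³ = 729 falls short of 97317/17 but 9⁴ = 6561 reaches it, so n = 4.

4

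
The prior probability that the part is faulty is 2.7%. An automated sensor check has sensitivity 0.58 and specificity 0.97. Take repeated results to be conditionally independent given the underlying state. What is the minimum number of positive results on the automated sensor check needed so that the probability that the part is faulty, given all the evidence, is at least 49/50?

3

Prior odds = 0.027/0.973 = 27/973.
False-positive rate = 1 − 0.97 = 0.03; likelihood ratio of a positive = 0.58/0.03 = 58/3.
Target odds: 0.98 ÷ 0.02 = 49.
Need (27/973) × (58/3)ⁿ ≥ 49, i.e. (58/3)ⁿ ≥ 47677/27.
(58/3)² = 3364/9 falls short of 47677/27 but (58/3)³ = 195112/27 reaches it, so n = 3.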